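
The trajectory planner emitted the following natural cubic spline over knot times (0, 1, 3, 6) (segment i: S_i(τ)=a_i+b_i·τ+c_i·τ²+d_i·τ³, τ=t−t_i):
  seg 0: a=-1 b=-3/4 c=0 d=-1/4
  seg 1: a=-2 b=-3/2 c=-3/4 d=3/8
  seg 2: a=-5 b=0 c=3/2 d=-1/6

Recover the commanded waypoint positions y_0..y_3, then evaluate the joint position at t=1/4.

y_0 = S_0(0) = a_0 = -1
y_1 = S_1(0) = a_1 = -2
y_2 = S_2(0) = a_2 = -5
y_3 = S_2(3) = 4
t_q=1/4 is in segment 0 (τ=1/4); S_0(τ)=-305/256

y_0=-1 y_1=-2 y_2=-5 y_3=4
S(1/4) = -305/256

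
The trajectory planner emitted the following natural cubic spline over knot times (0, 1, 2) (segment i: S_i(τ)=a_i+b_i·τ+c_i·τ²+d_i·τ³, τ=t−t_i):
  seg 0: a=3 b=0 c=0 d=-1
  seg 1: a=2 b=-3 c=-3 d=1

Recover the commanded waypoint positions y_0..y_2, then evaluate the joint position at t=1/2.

y_0=3 y_1=2 y_2=-3
S(1/2) = 23/8

y_0 = S_0(0) = a_0 = 3
y_1 = S_1(0) = a_1 = 2
y_2 = S_1(1) = -3
t_q=1/2 is in segment 0 (τ=1/2); S_0(τ)=23/8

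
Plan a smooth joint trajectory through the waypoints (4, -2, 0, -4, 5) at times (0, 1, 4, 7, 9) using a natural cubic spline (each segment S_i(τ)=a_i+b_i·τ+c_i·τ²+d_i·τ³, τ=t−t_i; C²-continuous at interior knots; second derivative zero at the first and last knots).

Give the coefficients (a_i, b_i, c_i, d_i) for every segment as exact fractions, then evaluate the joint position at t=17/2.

  seg 0: a=4 b=-11281/1596 c=0 d=1705/1596
  seg 1: a=-2 b=-3083/798 c=1705/532 d=-2705/4788
  seg 2: a=0 b=179/1596 c=-250/133 d=2231/4788
  seg 3: a=-4 b=1129/798 c=1231/532 d=-1231/3192
S(17/2) = 17253/8512

Δ: Δ0=-6, Δ1=2/3, Δ2=-4/3, Δ3=9/2
row 1: diag=8, rhs=40; c'=3/8, d'=5
row 2: denom=12−3·3/8=87/8; d'=(-12−3·5)/(87/8)=-72/29
row 3: denom=10−3·8/29=266/29; d'=(35−3·-72/29)/(266/29)=1231/266
back: M3=1231/266
back: M2=-72/29−8/29·1231/266=-500/133
back: M1=5−3/8·-500/133=1705/266
M: M0=0, M1=1705/266, M2=-500/133, M3=1231/266, M4=0
seg 0: a=4, c=M0/2=0, d=(M1−M0)/(6·1)=1705/1596, b=Δ0−h0·(2M0+M1)/6=-11281/1596
seg 1: a=-2, c=M1/2=1705/532, d=(M2−M1)/(6·3)=-2705/4788, b=Δ1−h1·(2M1+M2)/6=-3083/798
seg 2: a=0, c=M2/2=-250/133, d=(M3−M2)/(6·3)=2231/4788, b=Δ2−h2·(2M2+M3)/6=179/1596
seg 3: a=-4, c=M3/2=1231/532, d=(M4−M3)/(6·2)=-1231/3192, b=Δ3−h3·(2M3+M4)/6=1129/798
t_q=17/2 → seg 3, τ=3/2; S=-4+1129/798·τ+1231/532·τ²+-1231/3192·τ³=17253/8512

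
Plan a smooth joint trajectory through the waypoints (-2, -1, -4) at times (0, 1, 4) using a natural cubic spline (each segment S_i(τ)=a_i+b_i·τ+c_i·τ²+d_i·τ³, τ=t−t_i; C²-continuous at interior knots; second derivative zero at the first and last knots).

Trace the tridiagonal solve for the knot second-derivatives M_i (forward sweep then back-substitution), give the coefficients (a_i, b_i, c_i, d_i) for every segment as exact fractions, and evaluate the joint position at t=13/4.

Δ: Δ0=1, Δ1=-1
row 1: diag=8, rhs=-12; c'=3/8, d'=-3/2
back: M1=-3/2
M: M0=0, M1=-3/2, M2=0
seg 0: a=-2, c=M0/2=0, d=(M1−M0)/(6·1)=-1/4, b=Δ0−h0·(2M0+M1)/6=5/4
seg 1: a=-1, c=M1/2=-3/4, d=(M2−M1)/(6·3)=1/12, b=Δ1−h1·(2M1+M2)/6=1/2
t_q=13/4 → seg 1, τ=9/4; S=-1+1/2·τ+-3/4·τ²+1/12·τ³=-697/256

  seg 0: a=-2 b=5/4 c=0 d=-1/4
  seg 1: a=-1 b=1/2 c=-3/4 d=1/12
S(13/4) = -697/256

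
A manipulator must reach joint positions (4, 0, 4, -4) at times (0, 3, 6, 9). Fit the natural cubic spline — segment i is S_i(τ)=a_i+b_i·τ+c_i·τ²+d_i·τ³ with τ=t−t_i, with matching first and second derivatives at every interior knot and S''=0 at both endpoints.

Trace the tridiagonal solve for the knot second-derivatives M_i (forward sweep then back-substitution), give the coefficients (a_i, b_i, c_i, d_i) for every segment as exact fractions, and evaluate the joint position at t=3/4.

Δ: Δ0=-4/3, Δ1=4/3, Δ2=-8/3
row 1: diag=12, rhs=16; c'=1/4, d'=4/3
row 2: denom=12−3·1/4=45/4; d'=(-24−3·4/3)/(45/4)=-112/45
back: M2=-112/45
back: M1=4/3−1/4·-112/45=88/45
M: M0=0, M1=88/45, M2=-112/45, M3=0
seg 0: a=4, c=M0/2=0, d=(M1−M0)/(6·3)=44/405, b=Δ0−h0·(2M0+M1)/6=-104/45
seg 1: a=0, c=M1/2=44/45, d=(M2−M1)/(6·3)=-20/81, b=Δ1−h1·(2M1+M2)/6=28/45
seg 2: a=4, c=M2/2=-56/45, d=(M3−M2)/(6·3)=56/405, b=Δ2−h2·(2M2+M3)/6=-8/45
t_q=3/4 → seg 0, τ=3/4; S=4+-104/45·τ+0·τ²+44/405·τ³=37/16

  seg 0: a=4 b=-104/45 c=0 d=44/405
  seg 1: a=0 b=28/45 c=44/45 d=-20/81
  seg 2: a=4 b=-8/45 c=-56/45 d=56/405
S(3/4) = 37/16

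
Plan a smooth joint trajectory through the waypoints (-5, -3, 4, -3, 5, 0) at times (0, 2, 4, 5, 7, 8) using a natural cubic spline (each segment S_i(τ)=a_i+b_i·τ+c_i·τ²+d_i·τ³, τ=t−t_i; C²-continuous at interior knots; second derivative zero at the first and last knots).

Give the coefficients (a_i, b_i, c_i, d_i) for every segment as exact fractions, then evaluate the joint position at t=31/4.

Δ: Δ0=1, Δ1=7/2, Δ2=-7, Δ3=4, Δ4=-5
row 1: diag=8, rhs=15; c'=1/4, d'=15/8
row 2: denom=6−2·1/4=11/2; d'=(-63−2·15/8)/(11/2)=-267/22
row 3: denom=6−1·2/11=64/11; d'=(66−1·-267/22)/(64/11)=1719/128
row 4: denom=6−2·11/32=85/16; d'=(-54−2·1719/128)/(85/16)=-1035/68
back: M4=-1035/68
back: M3=1719/128−11/32·-1035/68=1269/68
back: M2=-267/22−2/11·1269/68=-264/17
back: M1=15/8−1/4·-264/17=783/136
M: M0=0, M1=783/136, M2=-264/17, M3=1269/68, M4=-1035/68, M5=0
seg 0: a=-5, c=M0/2=0, d=(M1−M0)/(6·2)=261/544, b=Δ0−h0·(2M0+M1)/6=-125/136
seg 1: a=-3, c=M1/2=783/272, d=(M2−M1)/(6·2)=-965/544, b=Δ1−h1·(2M1+M2)/6=329/68
seg 2: a=4, c=M2/2=-132/17, d=(M3−M2)/(6·1)=775/136, b=Δ2−h2·(2M2+M3)/6=-671/136
seg 3: a=-3, c=M3/2=1269/136, d=(M4−M3)/(6·2)=-48/17, b=Δ3−h3·(2M3+M4)/6=-229/68
seg 4: a=5, c=M4/2=-1035/136, d=(M5−M4)/(6·1)=345/136, b=Δ4−h4·(2M4+M5)/6=5/68
t_q=31/4 → seg 4, τ=3/4; S=5+5/68·τ+-1035/136·τ²+345/136·τ³=16055/8704

  seg 0: a=-5 b=-125/136 c=0 d=261/544
  seg 1: a=-3 b=329/68 c=783/272 d=-965/544
  seg 2: a=4 b=-671/136 c=-132/17 d=775/136
  seg 3: a=-3 b=-229/68 c=1269/136 d=-48/17
  seg 4: a=5 b=5/68 c=-1035/136 d=345/136
S(31/4) = 16055/8704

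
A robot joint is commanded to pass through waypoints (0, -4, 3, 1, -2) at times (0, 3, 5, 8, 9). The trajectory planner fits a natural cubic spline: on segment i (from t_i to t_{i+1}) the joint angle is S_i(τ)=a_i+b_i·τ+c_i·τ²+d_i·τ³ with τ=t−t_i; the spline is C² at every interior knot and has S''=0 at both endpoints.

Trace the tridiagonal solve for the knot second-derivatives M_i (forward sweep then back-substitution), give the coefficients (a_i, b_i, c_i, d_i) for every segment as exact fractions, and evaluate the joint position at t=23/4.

  seg 0: a=0 b=-4183/1356 c=0 d=2375/12204
  seg 1: a=-4 b=1471/678 c=2375/1356 d=-491/904
  seg 2: a=3 b=901/339 c=-511/339 d=406/3051
  seg 3: a=1 b=-947/339 c=-35/113 d=35/339
S(23/4) = 15193/3616

Δ: Δ0=-4/3, Δ1=7/2, Δ2=-2/3, Δ3=-3
row 1: diag=10, rhs=29; c'=1/5, d'=29/10
row 2: denom=10−2·1/5=48/5; d'=(-25−2·29/10)/(48/5)=-77/24
row 3: denom=8−3·5/16=113/16; d'=(-14−3·-77/24)/(113/16)=-70/113
back: M3=-70/113
back: M2=-77/24−5/16·-70/113=-1022/339
back: M1=29/10−1/5·-1022/339=2375/678
M: M0=0, M1=2375/678, M2=-1022/339, M3=-70/113, M4=0
seg 0: a=0, c=M0/2=0, d=(M1−M0)/(6·3)=2375/12204, b=Δ0−h0·(2M0+M1)/6=-4183/1356
seg 1: a=-4, c=M1/2=2375/1356, d=(M2−M1)/(6·2)=-491/904, b=Δ1−h1·(2M1+M2)/6=1471/678
seg 2: a=3, c=M2/2=-511/339, d=(M3−M2)/(6·3)=406/3051, b=Δ2−h2·(2M2+M3)/6=901/339
seg 3: a=1, c=M3/2=-35/113, d=(M4−M3)/(6·1)=35/339, b=Δ3−h3·(2M3+M4)/6=-947/339
t_q=23/4 → seg 2, τ=3/4; S=3+901/339·τ+-511/339·τ²+406/3051·τ³=15193/3616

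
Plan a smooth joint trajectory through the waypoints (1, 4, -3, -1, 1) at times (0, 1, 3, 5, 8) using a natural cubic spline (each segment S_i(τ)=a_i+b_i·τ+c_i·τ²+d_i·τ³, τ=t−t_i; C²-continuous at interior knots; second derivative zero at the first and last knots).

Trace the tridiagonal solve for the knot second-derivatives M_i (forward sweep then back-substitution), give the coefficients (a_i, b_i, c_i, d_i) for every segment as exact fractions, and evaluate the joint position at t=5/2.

  seg 0: a=1 b=1375/312 c=0 d=-439/312
  seg 1: a=4 b=29/156 c=-439/104 d=371/312
  seg 2: a=-3 b=-379/156 c=303/104 d=-187/312
  seg 3: a=-1 b=317/156 c=-71/104 d=71/936
S(5/2) = -1003/832

Δ: Δ0=3, Δ1=-7/2, Δ2=1, Δ3=2/3
row 1: diag=6, rhs=-39; c'=1/3, d'=-13/2
row 2: denom=8−2·1/3=22/3; d'=(27−2·-13/2)/(22/3)=60/11
row 3: denom=10−2·3/11=104/11; d'=(-2−2·60/11)/(104/11)=-71/52
back: M3=-71/52
back: M2=60/11−3/11·-71/52=303/52
back: M1=-13/2−1/3·303/52=-439/52
M: M0=0, M1=-439/52, M2=303/52, M3=-71/52, M4=0
seg 0: a=1, c=M0/2=0, d=(M1−M0)/(6·1)=-439/312, b=Δ0−h0·(2M0+M1)/6=1375/312
seg 1: a=4, c=M1/2=-439/104, d=(M2−M1)/(6·2)=371/312, b=Δ1−h1·(2M1+M2)/6=29/156
seg 2: a=-3, c=M2/2=303/104, d=(M3−M2)/(6·2)=-187/312, b=Δ2−h2·(2M2+M3)/6=-379/156
seg 3: a=-1, c=M3/2=-71/104, d=(M4−M3)/(6·3)=71/936, b=Δ3−h3·(2M3+M4)/6=317/156
t_q=5/2 → seg 1, τ=3/2; S=4+29/156·τ+-439/104·τ²+371/312·τ³=-1003/832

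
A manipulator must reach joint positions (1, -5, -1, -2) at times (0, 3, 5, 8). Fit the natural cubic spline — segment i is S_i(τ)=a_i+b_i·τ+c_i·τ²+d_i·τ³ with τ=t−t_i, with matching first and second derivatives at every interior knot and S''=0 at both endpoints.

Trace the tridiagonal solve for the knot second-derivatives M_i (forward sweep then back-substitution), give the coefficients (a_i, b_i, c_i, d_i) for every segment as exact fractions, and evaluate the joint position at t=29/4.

Δ: Δ0=-2, Δ1=2, Δ2=-1/3
row 1: diag=10, rhs=24; c'=1/5, d'=12/5
row 2: denom=10−2·1/5=48/5; d'=(-14−2·12/5)/(48/5)=-47/24
back: M2=-47/24
back: M1=12/5−1/5·-47/24=67/24
M: M0=0, M1=67/24, M2=-47/24, M3=0
seg 0: a=1, c=M0/2=0, d=(M1−M0)/(6·3)=67/432, b=Δ0−h0·(2M0+M1)/6=-163/48
seg 1: a=-5, c=M1/2=67/48, d=(M2−M1)/(6·2)=-19/48, b=Δ1−h1·(2M1+M2)/6=19/24
seg 2: a=-1, c=M2/2=-47/48, d=(M3−M2)/(6·3)=47/432, b=Δ2−h2·(2M2+M3)/6=13/8
t_q=29/4 → seg 2, τ=9/4; S=-1+13/8·τ+-47/48·τ²+47/432·τ³=-1087/1024

  seg 0: a=1 b=-163/48 c=0 d=67/432
  seg 1: a=-5 b=19/24 c=67/48 d=-19/48
  seg 2: a=-1 b=13/8 c=-47/48 d=47/432
S(29/4) = -1087/1024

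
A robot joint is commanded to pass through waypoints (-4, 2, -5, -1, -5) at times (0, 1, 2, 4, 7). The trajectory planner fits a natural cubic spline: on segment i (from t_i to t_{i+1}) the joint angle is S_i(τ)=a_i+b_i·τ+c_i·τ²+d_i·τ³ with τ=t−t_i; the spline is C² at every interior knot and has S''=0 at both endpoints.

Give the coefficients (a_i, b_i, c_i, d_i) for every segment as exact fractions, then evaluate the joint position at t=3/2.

Δ: Δ0=6, Δ1=-7, Δ2=2, Δ3=-4/3
row 1: diag=4, rhs=-78; c'=1/4, d'=-39/2
row 2: denom=6−1·1/4=23/4; d'=(54−1·-39/2)/(23/4)=294/23
row 3: denom=10−2·8/23=214/23; d'=(-20−2·294/23)/(214/23)=-524/107
back: M3=-524/107
back: M2=294/23−8/23·-524/107=1550/107
back: M1=-39/2−1/4·1550/107=-2474/107
M: M0=0, M1=-2474/107, M2=1550/107, M3=-524/107, M4=0
seg 0: a=-4, c=M0/2=0, d=(M1−M0)/(6·1)=-1237/321, b=Δ0−h0·(2M0+M1)/6=3163/321
seg 1: a=2, c=M1/2=-1237/107, d=(M2−M1)/(6·1)=2012/321, b=Δ1−h1·(2M1+M2)/6=-548/321
seg 2: a=-5, c=M2/2=775/107, d=(M3−M2)/(6·2)=-1037/642, b=Δ2−h2·(2M2+M3)/6=-1934/321
seg 3: a=-1, c=M3/2=-262/107, d=(M4−M3)/(6·3)=262/963, b=Δ3−h3·(2M3+M4)/6=1144/321
t_q=3/2 → seg 1, τ=1/2; S=2+-548/321·τ+-1237/107·τ²+2012/321·τ³=-411/428

  seg 0: a=-4 b=3163/321 c=0 d=-1237/321
  seg 1: a=2 b=-548/321 c=-1237/107 d=2012/321
  seg 2: a=-5 b=-1934/321 c=775/107 d=-1037/642
  seg 3: a=-1 b=1144/321 c=-262/107 d=262/963
S(3/2) = -411/428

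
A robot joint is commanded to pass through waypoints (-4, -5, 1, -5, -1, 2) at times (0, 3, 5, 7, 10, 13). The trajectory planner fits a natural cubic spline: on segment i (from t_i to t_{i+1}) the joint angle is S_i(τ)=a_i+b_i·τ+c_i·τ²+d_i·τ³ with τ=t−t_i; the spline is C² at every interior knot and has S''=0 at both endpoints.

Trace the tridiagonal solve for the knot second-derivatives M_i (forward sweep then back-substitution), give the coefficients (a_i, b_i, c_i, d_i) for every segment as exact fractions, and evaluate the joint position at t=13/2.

  seg 0: a=-4 b=-1307/663 c=0 d=362/1989
  seg 1: a=-5 b=1951/663 c=362/221 d=-1067/1326
  seg 2: a=1 b=-107/663 c=-705/221 d=587/663
  seg 3: a=-5 b=-1523/663 c=469/221 d=-1814/5967
  seg 4: a=-1 b=1477/663 c=-407/663 d=407/5967
S(13/2) = -6067/1768

Δ: Δ0=-1/3, Δ1=3, Δ2=-3, Δ3=4/3, Δ4=1
row 1: diag=10, rhs=20; c'=1/5, d'=2
row 2: denom=8−2·1/5=38/5; d'=(-36−2·2)/(38/5)=-100/19
row 3: denom=10−2·5/19=180/19; d'=(26−2·-100/19)/(180/19)=347/90
row 4: denom=12−3·19/60=221/20; d'=(-2−3·347/90)/(221/20)=-814/663
back: M4=-814/663
back: M3=347/90−19/60·-814/663=938/221
back: M2=-100/19−5/19·938/221=-1410/221
back: M1=2−1/5·-1410/221=724/221
M: M0=0, M1=724/221, M2=-1410/221, M3=938/221, M4=-814/663, M5=0
seg 0: a=-4, c=M0/2=0, d=(M1−M0)/(6·3)=362/1989, b=Δ0−h0·(2M0+M1)/6=-1307/663
seg 1: a=-5, c=M1/2=362/221, d=(M2−M1)/(6·2)=-1067/1326, b=Δ1−h1·(2M1+M2)/6=1951/663
seg 2: a=1, c=M2/2=-705/221, d=(M3−M2)/(6·2)=587/663, b=Δ2−h2·(2M2+M3)/6=-107/663
seg 3: a=-5, c=M3/2=469/221, d=(M4−M3)/(6·3)=-1814/5967, b=Δ3−h3·(2M3+M4)/6=-1523/663
seg 4: a=-1, c=M4/2=-407/663, d=(M5−M4)/(6·3)=407/5967, b=Δ4−h4·(2M4+M5)/6=1477/663
t_q=13/2 → seg 2, τ=3/2; S=1+-107/663·τ+-705/221·τ²+587/663·τ³=-6067/1768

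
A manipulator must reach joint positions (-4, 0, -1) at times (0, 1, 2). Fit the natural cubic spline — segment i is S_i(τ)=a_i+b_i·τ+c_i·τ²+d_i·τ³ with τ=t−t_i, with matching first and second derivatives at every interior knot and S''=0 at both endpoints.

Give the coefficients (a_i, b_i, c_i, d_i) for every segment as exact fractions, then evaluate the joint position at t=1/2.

  seg 0: a=-4 b=21/4 c=0 d=-5/4
  seg 1: a=0 b=3/2 c=-15/4 d=5/4
S(1/2) = -49/32

Δ: Δ0=4, Δ1=-1
row 1: diag=4, rhs=-30; c'=1/4, d'=-15/2
back: M1=-15/2
M: M0=0, M1=-15/2, M2=0
seg 0: a=-4, c=M0/2=0, d=(M1−M0)/(6·1)=-5/4, b=Δ0−h0·(2M0+M1)/6=21/4
seg 1: a=0, c=M1/2=-15/4, d=(M2−M1)/(6·1)=5/4, b=Δ1−h1·(2M1+M2)/6=3/2
t_q=1/2 → seg 0, τ=1/2; S=-4+21/4·τ+0·τ²+-5/4·τ³=-49/32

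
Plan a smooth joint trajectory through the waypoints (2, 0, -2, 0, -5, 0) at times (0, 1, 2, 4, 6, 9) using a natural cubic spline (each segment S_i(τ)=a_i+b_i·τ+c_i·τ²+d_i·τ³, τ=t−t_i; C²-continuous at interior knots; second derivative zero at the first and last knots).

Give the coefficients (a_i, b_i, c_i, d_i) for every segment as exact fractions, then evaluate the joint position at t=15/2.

Δ: Δ0=-2, Δ1=-2, Δ2=1, Δ3=-5/2, Δ4=5/3
row 1: diag=4, rhs=0; c'=1/4, d'=0
row 2: denom=6−1·1/4=23/4; d'=(18−1·0)/(23/4)=72/23
row 3: denom=8−2·8/23=168/23; d'=(-21−2·72/23)/(168/23)=-209/56
row 4: denom=10−2·23/84=397/42; d'=(25−2·-209/56)/(397/42)=2727/794
back: M4=2727/794
back: M3=-209/56−23/84·2727/794=-1855/397
back: M2=72/23−8/23·-1855/397=1888/397
back: M1=0−1/4·1888/397=-472/397
M: M0=0, M1=-472/397, M2=1888/397, M3=-1855/397, M4=2727/794, M5=0
seg 0: a=2, c=M0/2=0, d=(M1−M0)/(6·1)=-236/1191, b=Δ0−h0·(2M0+M1)/6=-2146/1191
seg 1: a=0, c=M1/2=-236/397, d=(M2−M1)/(6·1)=1180/1191, b=Δ1−h1·(2M1+M2)/6=-2854/1191
seg 2: a=-2, c=M2/2=944/397, d=(M3−M2)/(6·2)=-3743/4764, b=Δ2−h2·(2M2+M3)/6=-730/1191
seg 3: a=0, c=M3/2=-1855/794, d=(M4−M3)/(6·2)=6437/9528, b=Δ3−h3·(2M3+M4)/6=-631/1191
seg 4: a=-5, c=M4/2=2727/1588, d=(M5−M4)/(6·3)=-303/1588, b=Δ4−h4·(2M4+M5)/6=-4211/2382
t_q=15/2 → seg 4, τ=3/2; S=-5+-4211/2382·τ+2727/1588·τ²+-303/1588·τ³=-56303/12704

  seg 0: a=2 b=-2146/1191 c=0 d=-236/1191
  seg 1: a=0 b=-2854/1191 c=-236/397 d=1180/1191
  seg 2: a=-2 b=-730/1191 c=944/397 d=-3743/4764
  seg 3: a=0 b=-631/1191 c=-1855/794 d=6437/9528
  seg 4: a=-5 b=-4211/2382 c=2727/1588 d=-303/1588
S(15/2) = -56303/12704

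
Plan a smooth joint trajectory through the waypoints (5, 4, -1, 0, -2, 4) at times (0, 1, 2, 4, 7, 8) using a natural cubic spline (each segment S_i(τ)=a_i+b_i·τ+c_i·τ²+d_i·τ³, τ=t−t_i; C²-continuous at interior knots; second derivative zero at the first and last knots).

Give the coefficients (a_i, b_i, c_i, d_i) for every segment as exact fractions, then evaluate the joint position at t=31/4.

Δ: Δ0=-1, Δ1=-5, Δ2=1/2, Δ3=-2/3, Δ4=6
row 1: diag=4, rhs=-24; c'=1/4, d'=-6
row 2: denom=6−1·1/4=23/4; d'=(33−1·-6)/(23/4)=156/23
row 3: denom=10−2·8/23=214/23; d'=(-7−2·156/23)/(214/23)=-473/214
row 4: denom=8−3·69/214=1505/214; d'=(40−3·-473/214)/(1505/214)=9979/1505
back: M4=9979/1505
back: M3=-473/214−69/214·9979/1505=-6544/1505
back: M2=156/23−8/23·-6544/1505=12484/1505
back: M1=-6−1/4·12484/1505=-12151/1505
M: M0=0, M1=-12151/1505, M2=12484/1505, M3=-6544/1505, M4=9979/1505, M5=0
seg 0: a=5, c=M0/2=0, d=(M1−M0)/(6·1)=-12151/9030, b=Δ0−h0·(2M0+M1)/6=3121/9030
seg 1: a=4, c=M1/2=-12151/3010, d=(M2−M1)/(6·1)=4927/1806, b=Δ1−h1·(2M1+M2)/6=-16666/4515
seg 2: a=-1, c=M2/2=6242/1505, d=(M3−M2)/(6·2)=-4757/4515, b=Δ2−h2·(2M2+M3)/6=-4619/1290
seg 3: a=0, c=M3/2=-3272/1505, d=(M4−M3)/(6·3)=16523/27090, b=Δ3−h3·(2M3+M4)/6=3307/9030
seg 4: a=-2, c=M4/2=9979/3010, d=(M5−M4)/(6·1)=-9979/9030, b=Δ4−h4·(2M4+M5)/6=17111/4515
t_q=31/4 → seg 4, τ=3/4; S=-2+17111/4515·τ+9979/3010·τ²+-9979/9030·τ³=86341/38528

  seg 0: a=5 b=3121/9030 c=0 d=-12151/9030
  seg 1: a=4 b=-16666/4515 c=-12151/3010 d=4927/1806
  seg 2: a=-1 b=-4619/1290 c=6242/1505 d=-4757/4515
  seg 3: a=0 b=3307/9030 c=-3272/1505 d=16523/27090
  seg 4: a=-2 b=17111/4515 c=9979/3010 d=-9979/9030
S(31/4) = 86341/38528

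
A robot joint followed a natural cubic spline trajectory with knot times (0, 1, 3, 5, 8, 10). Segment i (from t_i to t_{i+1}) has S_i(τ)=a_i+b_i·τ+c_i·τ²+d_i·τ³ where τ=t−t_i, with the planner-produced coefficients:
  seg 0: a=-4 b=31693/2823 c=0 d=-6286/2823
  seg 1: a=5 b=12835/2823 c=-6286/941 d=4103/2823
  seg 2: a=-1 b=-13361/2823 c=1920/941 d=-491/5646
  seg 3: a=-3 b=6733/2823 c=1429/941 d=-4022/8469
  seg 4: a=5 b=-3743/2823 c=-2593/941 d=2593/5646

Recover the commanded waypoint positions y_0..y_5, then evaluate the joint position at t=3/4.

y_0=-4 y_1=5 y_2=-1 y_3=-3 y_4=5 y_5=-5
S(3/4) = 104809/30112

y_0 = S_0(0) = a_0 = -4
y_1 = S_1(0) = a_1 = 5
y_2 = S_2(0) = a_2 = -1
y_3 = S_3(0) = a_3 = -3
y_4 = S_4(0) = a_4 = 5
y_5 = S_4(2) = -5
t_q=3/4 is in segment 0 (τ=3/4); S_0(τ)=104809/30112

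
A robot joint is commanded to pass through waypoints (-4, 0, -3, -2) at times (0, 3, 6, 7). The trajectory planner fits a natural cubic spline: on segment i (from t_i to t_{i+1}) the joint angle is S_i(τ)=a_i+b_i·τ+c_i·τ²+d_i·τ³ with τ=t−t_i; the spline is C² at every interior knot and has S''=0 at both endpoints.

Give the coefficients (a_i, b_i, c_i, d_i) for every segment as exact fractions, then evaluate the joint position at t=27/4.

  seg 0: a=-4 b=190/87 c=0 d=-74/783
  seg 1: a=0 b=-32/87 c=-74/87 d=167/783
  seg 2: a=-3 b=25/87 c=31/29 d=-31/87
S(27/4) = -4331/1856

Δ: Δ0=4/3, Δ1=-1, Δ2=1
row 1: diag=12, rhs=-14; c'=1/4, d'=-7/6
row 2: denom=8−3·1/4=29/4; d'=(12−3·-7/6)/(29/4)=62/29
back: M2=62/29
back: M1=-7/6−1/4·62/29=-148/87
M: M0=0, M1=-148/87, M2=62/29, M3=0
seg 0: a=-4, c=M0/2=0, d=(M1−M0)/(6·3)=-74/783, b=Δ0−h0·(2M0+M1)/6=190/87
seg 1: a=0, c=M1/2=-74/87, d=(M2−M1)/(6·3)=167/783, b=Δ1−h1·(2M1+M2)/6=-32/87
seg 2: a=-3, c=M2/2=31/29, d=(M3−M2)/(6·1)=-31/87, b=Δ2−h2·(2M2+M3)/6=25/87
t_q=27/4 → seg 2, τ=3/4; S=-3+25/87·τ+31/29·τ²+-31/87·τ³=-4331/1856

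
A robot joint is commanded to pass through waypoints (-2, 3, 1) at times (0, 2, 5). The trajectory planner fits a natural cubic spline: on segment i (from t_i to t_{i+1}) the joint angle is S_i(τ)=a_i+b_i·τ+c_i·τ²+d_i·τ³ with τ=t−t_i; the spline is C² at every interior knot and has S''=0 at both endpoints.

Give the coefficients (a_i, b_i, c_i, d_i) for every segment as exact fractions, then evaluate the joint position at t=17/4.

Δ: Δ0=5/2, Δ1=-2/3
row 1: diag=10, rhs=-19; c'=3/10, d'=-19/10
back: M1=-19/10
M: M0=0, M1=-19/10, M2=0
seg 0: a=-2, c=M0/2=0, d=(M1−M0)/(6·2)=-19/120, b=Δ0−h0·(2M0+M1)/6=47/15
seg 1: a=3, c=M1/2=-19/20, d=(M2−M1)/(6·3)=19/180, b=Δ1−h1·(2M1+M2)/6=37/30
t_q=17/4 → seg 1, τ=9/4; S=3+37/30·τ+-19/20·τ²+19/180·τ³=555/256

  seg 0: a=-2 b=47/15 c=0 d=-19/120
  seg 1: a=3 b=37/30 c=-19/20 d=19/180
S(17/4) = 555/256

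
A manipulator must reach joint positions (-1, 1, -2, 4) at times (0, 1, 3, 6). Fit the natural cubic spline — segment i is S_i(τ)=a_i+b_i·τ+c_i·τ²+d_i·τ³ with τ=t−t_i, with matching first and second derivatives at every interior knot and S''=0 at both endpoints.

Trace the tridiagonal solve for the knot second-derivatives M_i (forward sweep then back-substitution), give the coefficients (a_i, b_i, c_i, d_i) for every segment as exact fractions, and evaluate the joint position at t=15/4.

  seg 0: a=-1 b=11/4 c=0 d=-3/4
  seg 1: a=1 b=1/2 c=-9/4 d=5/8
  seg 2: a=-2 b=-1 c=3/2 d=-1/6
S(15/4) = -253/128

Δ: Δ0=2, Δ1=-3/2, Δ2=2
row 1: diag=6, rhs=-21; c'=1/3, d'=-7/2
row 2: denom=10−2·1/3=28/3; d'=(21−2·-7/2)/(28/3)=3
back: M2=3
back: M1=-7/2−1/3·3=-9/2
M: M0=0, M1=-9/2, M2=3, M3=0
seg 0: a=-1, c=M0/2=0, d=(M1−M0)/(6·1)=-3/4, b=Δ0−h0·(2M0+M1)/6=11/4
seg 1: a=1, c=M1/2=-9/4, d=(M2−M1)/(6·2)=5/8, b=Δ1−h1·(2M1+M2)/6=1/2
seg 2: a=-2, c=M2/2=3/2, d=(M3−M2)/(6·3)=-1/6, b=Δ2−h2·(2M2+M3)/6=-1
t_q=15/4 → seg 2, τ=3/4; S=-2+-1·τ+3/2·τ²+-1/6·τ³=-253/128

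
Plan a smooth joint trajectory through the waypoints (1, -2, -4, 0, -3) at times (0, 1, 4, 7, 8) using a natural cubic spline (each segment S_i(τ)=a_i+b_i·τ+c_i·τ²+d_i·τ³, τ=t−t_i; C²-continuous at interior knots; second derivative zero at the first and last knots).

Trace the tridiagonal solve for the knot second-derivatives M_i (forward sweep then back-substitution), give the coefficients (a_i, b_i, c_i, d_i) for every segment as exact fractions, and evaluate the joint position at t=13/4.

  seg 0: a=1 b=-497/156 c=0 d=29/156
  seg 1: a=-2 b=-205/78 c=29/52 d=5/156
  seg 2: a=-4 b=19/12 c=11/13 d=-145/468
  seg 3: a=0 b=-133/78 c=-101/52 d=101/156
S(13/4) = -15725/3328

Δ: Δ0=-3, Δ1=-2/3, Δ2=4/3, Δ3=-3
row 1: diag=8, rhs=14; c'=3/8, d'=7/4
row 2: denom=12−3·3/8=87/8; d'=(12−3·7/4)/(87/8)=18/29
row 3: denom=8−3·8/29=208/29; d'=(-26−3·18/29)/(208/29)=-101/26
back: M3=-101/26
back: M2=18/29−8/29·-101/26=22/13
back: M1=7/4−3/8·22/13=29/26
M: M0=0, M1=29/26, M2=22/13, M3=-101/26, M4=0
seg 0: a=1, c=M0/2=0, d=(M1−M0)/(6·1)=29/156, b=Δ0−h0·(2M0+M1)/6=-497/156
seg 1: a=-2, c=M1/2=29/52, d=(M2−M1)/(6·3)=5/156, b=Δ1−h1·(2M1+M2)/6=-205/78
seg 2: a=-4, c=M2/2=11/13, d=(M3−M2)/(6·3)=-145/468, b=Δ2−h2·(2M2+M3)/6=19/12
seg 3: a=0, c=M3/2=-101/52, d=(M4−M3)/(6·1)=101/156, b=Δ3−h3·(2M3+M4)/6=-133/78
t_q=13/4 → seg 1, τ=9/4; S=-2+-205/78·τ+29/52·τ²+5/156·τ³=-15725/3328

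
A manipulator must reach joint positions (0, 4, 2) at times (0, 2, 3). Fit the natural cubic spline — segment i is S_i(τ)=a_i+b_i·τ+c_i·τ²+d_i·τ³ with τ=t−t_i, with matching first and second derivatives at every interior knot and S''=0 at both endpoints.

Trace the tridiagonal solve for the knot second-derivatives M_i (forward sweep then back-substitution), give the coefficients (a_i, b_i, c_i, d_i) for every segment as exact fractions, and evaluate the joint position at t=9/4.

Δ: Δ0=2, Δ1=-2
row 1: diag=6, rhs=-24; c'=1/6, d'=-4
back: M1=-4
M: M0=0, M1=-4, M2=0
seg 0: a=0, c=M0/2=0, d=(M1−M0)/(6·2)=-1/3, b=Δ0−h0·(2M0+M1)/6=10/3
seg 1: a=4, c=M1/2=-2, d=(M2−M1)/(6·1)=2/3, b=Δ1−h1·(2M1+M2)/6=-2/3
t_q=9/4 → seg 1, τ=1/4; S=4+-2/3·τ+-2·τ²+2/3·τ³=119/32

  seg 0: a=0 b=10/3 c=0 d=-1/3
  seg 1: a=4 b=-2/3 c=-2 d=2/3
S(9/4) = 119/32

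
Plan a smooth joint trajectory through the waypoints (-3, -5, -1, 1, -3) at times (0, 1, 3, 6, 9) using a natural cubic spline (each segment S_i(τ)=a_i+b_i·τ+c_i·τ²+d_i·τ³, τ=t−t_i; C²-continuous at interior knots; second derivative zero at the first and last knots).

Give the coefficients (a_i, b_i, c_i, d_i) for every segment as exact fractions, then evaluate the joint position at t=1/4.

  seg 0: a=-3 b=-850/309 c=0 d=232/309
  seg 1: a=-5 b=-154/309 c=232/103 d=-155/309
  seg 2: a=-1 b=770/309 c=-78/103 d=46/927
  seg 3: a=1 b=-220/309 c=-32/103 d=32/927
S(1/4) = -3029/824

Δ: Δ0=-2, Δ1=2, Δ2=2/3, Δ3=-4/3
row 1: diag=6, rhs=24; c'=1/3, d'=4
row 2: denom=10−2·1/3=28/3; d'=(-8−2·4)/(28/3)=-12/7
row 3: denom=12−3·9/28=309/28; d'=(-12−3·-12/7)/(309/28)=-64/103
back: M3=-64/103
back: M2=-12/7−9/28·-64/103=-156/103
back: M1=4−1/3·-156/103=464/103
M: M0=0, M1=464/103, M2=-156/103, M3=-64/103, M4=0
seg 0: a=-3, c=M0/2=0, d=(M1−M0)/(6·1)=232/309, b=Δ0−h0·(2M0+M1)/6=-850/309
seg 1: a=-5, c=M1/2=232/103, d=(M2−M1)/(6·2)=-155/309, b=Δ1−h1·(2M1+M2)/6=-154/309
seg 2: a=-1, c=M2/2=-78/103, d=(M3−M2)/(6·3)=46/927, b=Δ2−h2·(2M2+M3)/6=770/309
seg 3: a=1, c=M3/2=-32/103, d=(M4−M3)/(6·3)=32/927, b=Δ3−h3·(2M3+M4)/6=-220/309
t_q=1/4 → seg 0, τ=1/4; S=-3+-850/309·τ+0·τ²+232/309·τ³=-3029/824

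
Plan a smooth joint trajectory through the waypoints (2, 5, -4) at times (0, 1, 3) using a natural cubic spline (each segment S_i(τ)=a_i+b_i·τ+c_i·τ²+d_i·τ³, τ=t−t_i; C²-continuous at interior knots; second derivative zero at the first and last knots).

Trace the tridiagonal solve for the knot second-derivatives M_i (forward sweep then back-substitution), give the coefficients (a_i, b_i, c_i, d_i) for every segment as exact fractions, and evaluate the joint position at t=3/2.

Δ: Δ0=3, Δ1=-9/2
row 1: diag=6, rhs=-45; c'=1/3, d'=-15/2
back: M1=-15/2
M: M0=0, M1=-15/2, M2=0
seg 0: a=2, c=M0/2=0, d=(M1−M0)/(6·1)=-5/4, b=Δ0−h0·(2M0+M1)/6=17/4
seg 1: a=5, c=M1/2=-15/4, d=(M2−M1)/(6·2)=5/8, b=Δ1−h1·(2M1+M2)/6=1/2
t_q=3/2 → seg 1, τ=1/2; S=5+1/2·τ+-15/4·τ²+5/8·τ³=281/64

  seg 0: a=2 b=17/4 c=0 d=-5/4
  seg 1: a=5 b=1/2 c=-15/4 d=5/8
S(3/2) = 281/64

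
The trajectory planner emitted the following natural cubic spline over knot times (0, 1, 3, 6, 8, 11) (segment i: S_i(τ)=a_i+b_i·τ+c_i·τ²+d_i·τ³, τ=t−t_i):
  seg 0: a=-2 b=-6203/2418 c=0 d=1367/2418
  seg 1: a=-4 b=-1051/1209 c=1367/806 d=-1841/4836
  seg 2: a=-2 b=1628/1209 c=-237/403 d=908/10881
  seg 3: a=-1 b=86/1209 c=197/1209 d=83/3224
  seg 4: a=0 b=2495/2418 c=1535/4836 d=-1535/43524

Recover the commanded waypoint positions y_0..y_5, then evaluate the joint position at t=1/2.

y_0 = S_0(0) = a_0 = -2
y_1 = S_1(0) = a_1 = -4
y_2 = S_2(0) = a_2 = -2
y_3 = S_3(0) = a_3 = -1
y_4 = S_4(0) = a_4 = 0
y_5 = S_4(3) = 5
t_q=1/2 is in segment 0 (τ=1/2); S_0(τ)=-20711/6448

y_0=-2 y_1=-4 y_2=-2 y_3=-1 y_4=0 y_5=5
S(1/2) = -20711/6448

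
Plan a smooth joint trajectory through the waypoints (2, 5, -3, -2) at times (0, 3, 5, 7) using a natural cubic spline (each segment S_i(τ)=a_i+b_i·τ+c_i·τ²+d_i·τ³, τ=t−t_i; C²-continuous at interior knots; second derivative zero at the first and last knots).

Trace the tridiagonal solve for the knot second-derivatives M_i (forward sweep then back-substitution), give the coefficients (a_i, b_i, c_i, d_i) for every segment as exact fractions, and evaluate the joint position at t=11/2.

Δ: Δ0=1, Δ1=-4, Δ2=1/2
row 1: diag=10, rhs=-30; c'=1/5, d'=-3
row 2: denom=8−2·1/5=38/5; d'=(27−2·-3)/(38/5)=165/38
back: M2=165/38
back: M1=-3−1/5·165/38=-147/38
M: M0=0, M1=-147/38, M2=165/38, M3=0
seg 0: a=2, c=M0/2=0, d=(M1−M0)/(6·3)=-49/228, b=Δ0−h0·(2M0+M1)/6=223/76
seg 1: a=5, c=M1/2=-147/76, d=(M2−M1)/(6·2)=13/19, b=Δ1−h1·(2M1+M2)/6=-109/38
seg 2: a=-3, c=M2/2=165/76, d=(M3−M2)/(6·2)=-55/152, b=Δ2−h2·(2M2+M3)/6=-91/38
t_q=11/2 → seg 2, τ=1/2; S=-3+-91/38·τ+165/76·τ²+-55/152·τ³=-4499/1216

  seg 0: a=2 b=223/76 c=0 d=-49/228
  seg 1: a=5 b=-109/38 c=-147/76 d=13/19
  seg 2: a=-3 b=-91/38 c=165/76 d=-55/152
S(11/2) = -4499/1216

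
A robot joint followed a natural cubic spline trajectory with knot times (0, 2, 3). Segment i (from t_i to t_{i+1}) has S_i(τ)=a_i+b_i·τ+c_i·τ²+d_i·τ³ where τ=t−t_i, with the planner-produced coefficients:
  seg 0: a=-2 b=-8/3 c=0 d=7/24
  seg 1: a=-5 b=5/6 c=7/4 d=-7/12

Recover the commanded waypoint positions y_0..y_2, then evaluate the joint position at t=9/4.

y_0 = S_0(0) = a_0 = -2
y_1 = S_1(0) = a_1 = -5
y_2 = S_1(1) = -3
t_q=9/4 is in segment 1 (τ=1/4); S_1(τ)=-1201/256

y_0=-2 y_1=-5 y_2=-3
S(9/4) = -1201/256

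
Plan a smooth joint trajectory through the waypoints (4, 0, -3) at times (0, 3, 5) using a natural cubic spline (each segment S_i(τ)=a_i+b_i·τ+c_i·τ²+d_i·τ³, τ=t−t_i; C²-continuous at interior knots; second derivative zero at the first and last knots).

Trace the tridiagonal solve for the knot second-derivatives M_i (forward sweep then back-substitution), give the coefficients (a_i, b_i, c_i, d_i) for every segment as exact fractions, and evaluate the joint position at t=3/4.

Δ: Δ0=-4/3, Δ1=-3/2
row 1: diag=10, rhs=-1; c'=1/5, d'=-1/10
back: M1=-1/10
M: M0=0, M1=-1/10, M2=0
seg 0: a=4, c=M0/2=0, d=(M1−M0)/(6·3)=-1/180, b=Δ0−h0·(2M0+M1)/6=-77/60
seg 1: a=0, c=M1/2=-1/20, d=(M2−M1)/(6·2)=1/120, b=Δ1−h1·(2M1+M2)/6=-43/30
t_q=3/4 → seg 0, τ=3/4; S=4+-77/60·τ+0·τ²+-1/180·τ³=777/256

  seg 0: a=4 b=-77/60 c=0 d=-1/180
  seg 1: a=0 b=-43/30 c=-1/20 d=1/120
S(3/4) = 777/256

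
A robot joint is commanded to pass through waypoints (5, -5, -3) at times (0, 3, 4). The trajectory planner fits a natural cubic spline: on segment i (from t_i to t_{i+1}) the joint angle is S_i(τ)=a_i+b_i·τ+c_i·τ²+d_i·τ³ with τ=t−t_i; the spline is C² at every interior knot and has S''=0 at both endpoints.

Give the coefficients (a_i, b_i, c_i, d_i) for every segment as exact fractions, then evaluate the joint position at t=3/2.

Δ: Δ0=-10/3, Δ1=2
row 1: diag=8, rhs=32; c'=1/8, d'=4
back: M1=4
M: M0=0, M1=4, M2=0
seg 0: a=5, c=M0/2=0, d=(M1−M0)/(6·3)=2/9, b=Δ0−h0·(2M0+M1)/6=-16/3
seg 1: a=-5, c=M1/2=2, d=(M2−M1)/(6·1)=-2/3, b=Δ1−h1·(2M1+M2)/6=2/3
t_q=3/2 → seg 0, τ=3/2; S=5+-16/3·τ+0·τ²+2/9·τ³=-9/4

  seg 0: a=5 b=-16/3 c=0 d=2/9
  seg 1: a=-5 b=2/3 c=2 d=-2/3
S(3/2) = -9/4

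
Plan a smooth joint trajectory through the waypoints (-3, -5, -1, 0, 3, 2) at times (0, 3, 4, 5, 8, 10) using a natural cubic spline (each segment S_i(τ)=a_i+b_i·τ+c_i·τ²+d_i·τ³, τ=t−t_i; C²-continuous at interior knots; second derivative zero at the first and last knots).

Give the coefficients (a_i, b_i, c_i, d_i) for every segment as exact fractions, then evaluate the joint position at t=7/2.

  seg 0: a=-3 b=-3935/1414 c=0 d=8977/38178
  seg 1: a=-5 b=2521/707 c=8977/4242 d=-7135/4242
  seg 2: a=-1 b=11675/4242 c=-6214/2121 d=1665/1414
  seg 3: a=0 b=902/2121 c=2557/4242 d=-5233/38178
  seg 4: a=3 b=1447/4242 c=-446/707 d=223/2121
S(7/2) = -14051/4848

Δ: Δ0=-2/3, Δ1=4, Δ2=1, Δ3=1, Δ4=-1/2
row 1: diag=8, rhs=28; c'=1/8, d'=7/2
row 2: denom=4−1·1/8=31/8; d'=(-18−1·7/2)/(31/8)=-172/31
row 3: denom=8−1·8/31=240/31; d'=(0−1·-172/31)/(240/31)=43/60
row 4: denom=10−3·31/80=707/80; d'=(-9−3·43/60)/(707/80)=-892/707
back: M4=-892/707
back: M3=43/60−31/80·-892/707=2557/2121
back: M2=-172/31−8/31·2557/2121=-12428/2121
back: M1=7/2−1/8·-12428/2121=8977/2121
M: M0=0, M1=8977/2121, M2=-12428/2121, M3=2557/2121, M4=-892/707, M5=0
seg 0: a=-3, c=M0/2=0, d=(M1−M0)/(6·3)=8977/38178, b=Δ0−h0·(2M0+M1)/6=-3935/1414
seg 1: a=-5, c=M1/2=8977/4242, d=(M2−M1)/(6·1)=-7135/4242, b=Δ1−h1·(2M1+M2)/6=2521/707
seg 2: a=-1, c=M2/2=-6214/2121, d=(M3−M2)/(6·1)=1665/1414, b=Δ2−h2·(2M2+M3)/6=11675/4242
seg 3: a=0, c=M3/2=2557/4242, d=(M4−M3)/(6·3)=-5233/38178, b=Δ3−h3·(2M3+M4)/6=902/2121
seg 4: a=3, c=M4/2=-446/707, d=(M5−M4)/(6·2)=223/2121, b=Δ4−h4·(2M4+M5)/6=1447/4242
t_q=7/2 → seg 1, τ=1/2; S=-5+2521/707·τ+8977/4242·τ²+-7135/4242·τ³=-14051/4848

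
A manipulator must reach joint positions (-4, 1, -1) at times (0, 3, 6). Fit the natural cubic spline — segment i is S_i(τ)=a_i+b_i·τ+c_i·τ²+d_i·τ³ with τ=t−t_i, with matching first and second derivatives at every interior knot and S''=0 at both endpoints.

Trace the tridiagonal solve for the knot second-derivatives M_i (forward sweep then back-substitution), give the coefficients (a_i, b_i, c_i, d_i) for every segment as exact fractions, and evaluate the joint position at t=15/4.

Δ: Δ0=5/3, Δ1=-2/3
row 1: diag=12, rhs=-14; c'=1/4, d'=-7/6
back: M1=-7/6
M: M0=0, M1=-7/6, M2=0
seg 0: a=-4, c=M0/2=0, d=(M1−M0)/(6·3)=-7/108, b=Δ0−h0·(2M0+M1)/6=9/4
seg 1: a=1, c=M1/2=-7/12, d=(M2−M1)/(6·3)=7/108, b=Δ1−h1·(2M1+M2)/6=1/2
t_q=15/4 → seg 1, τ=3/4; S=1+1/2·τ+-7/12·τ²+7/108·τ³=275/256

  seg 0: a=-4 b=9/4 c=0 d=-7/108
  seg 1: a=1 b=1/2 c=-7/12 d=7/108
S(15/4) = 275/256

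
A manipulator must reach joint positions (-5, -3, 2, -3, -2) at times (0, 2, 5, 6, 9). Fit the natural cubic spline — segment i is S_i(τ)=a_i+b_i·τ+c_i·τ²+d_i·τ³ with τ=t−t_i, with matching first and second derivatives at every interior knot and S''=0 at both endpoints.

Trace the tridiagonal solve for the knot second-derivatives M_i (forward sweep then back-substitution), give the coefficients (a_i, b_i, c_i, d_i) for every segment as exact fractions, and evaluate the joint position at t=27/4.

Δ: Δ0=1, Δ1=5/3, Δ2=-5, Δ3=1/3
row 1: diag=10, rhs=4; c'=3/10, d'=2/5
row 2: denom=8−3·3/10=71/10; d'=(-40−3·2/5)/(71/10)=-412/71
row 3: denom=8−1·10/71=558/71; d'=(32−1·-412/71)/(558/71)=1342/279
back: M3=1342/279
back: M2=-412/71−10/71·1342/279=-1808/279
back: M1=2/5−3/10·-1808/279=218/93
M: M0=0, M1=218/93, M2=-1808/279, M3=1342/279, M4=0
seg 0: a=-5, c=M0/2=0, d=(M1−M0)/(6·2)=109/558, b=Δ0−h0·(2M0+M1)/6=61/279
seg 1: a=-3, c=M1/2=109/93, d=(M2−M1)/(6·3)=-1231/2511, b=Δ1−h1·(2M1+M2)/6=715/279
seg 2: a=2, c=M2/2=-904/279, d=(M3−M2)/(6·1)=175/93, b=Δ2−h2·(2M2+M3)/6=-1016/279
seg 3: a=-3, c=M3/2=671/279, d=(M4−M3)/(6·3)=-671/2511, b=Δ3−h3·(2M3+M4)/6=-1249/279
t_q=27/4 → seg 3, τ=3/4; S=-3+-1249/279·τ+671/279·τ²+-671/2511·τ³=-10153/1984

  seg 0: a=-5 b=61/279 c=0 d=109/558
  seg 1: a=-3 b=715/279 c=109/93 d=-1231/2511
  seg 2: a=2 b=-1016/279 c=-904/279 d=175/93
  seg 3: a=-3 b=-1249/279 c=671/279 d=-671/2511
S(27/4) = -10153/1984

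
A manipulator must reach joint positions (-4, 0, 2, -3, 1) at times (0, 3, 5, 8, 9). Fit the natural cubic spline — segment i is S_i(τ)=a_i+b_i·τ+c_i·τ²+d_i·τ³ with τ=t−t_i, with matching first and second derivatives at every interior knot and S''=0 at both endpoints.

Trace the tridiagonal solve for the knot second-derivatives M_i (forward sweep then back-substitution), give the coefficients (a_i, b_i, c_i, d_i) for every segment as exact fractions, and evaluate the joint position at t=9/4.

Δ: Δ0=4/3, Δ1=1, Δ2=-5/3, Δ3=4
row 1: diag=10, rhs=-2; c'=1/5, d'=-1/5
row 2: denom=10−2·1/5=48/5; d'=(-16−2·-1/5)/(48/5)=-13/8
row 3: denom=8−3·5/16=113/16; d'=(34−3·-13/8)/(113/16)=622/113
back: M3=622/113
back: M2=-13/8−5/16·622/113=-378/113
back: M1=-1/5−1/5·-378/113=53/113
M: M0=0, M1=53/113, M2=-378/113, M3=622/113, M4=0
seg 0: a=-4, c=M0/2=0, d=(M1−M0)/(6·3)=53/2034, b=Δ0−h0·(2M0+M1)/6=745/678
seg 1: a=0, c=M1/2=53/226, d=(M2−M1)/(6·2)=-431/1356, b=Δ1−h1·(2M1+M2)/6=611/339
seg 2: a=2, c=M2/2=-189/113, d=(M3−M2)/(6·3)=500/1017, b=Δ2−h2·(2M2+M3)/6=-364/339
seg 3: a=-3, c=M3/2=311/113, d=(M4−M3)/(6·1)=-311/339, b=Δ3−h3·(2M3+M4)/6=734/339
t_q=9/4 → seg 0, τ=9/4; S=-4+745/678·τ+0·τ²+53/2034·τ³=-17803/14464

  seg 0: a=-4 b=745/678 c=0 d=53/2034
  seg 1: a=0 b=611/339 c=53/226 d=-431/1356
  seg 2: a=2 b=-364/339 c=-189/113 d=500/1017
  seg 3: a=-3 b=734/339 c=311/113 d=-311/339
S(9/4) = -17803/14464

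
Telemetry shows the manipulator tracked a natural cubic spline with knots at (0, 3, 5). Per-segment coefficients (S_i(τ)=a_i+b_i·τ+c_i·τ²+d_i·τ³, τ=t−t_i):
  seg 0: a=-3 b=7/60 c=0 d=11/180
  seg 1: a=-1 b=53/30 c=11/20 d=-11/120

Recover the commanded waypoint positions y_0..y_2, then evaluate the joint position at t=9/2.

y_0=-3 y_1=-1 y_2=4
S(9/2) = 165/64

y_0 = S_0(0) = a_0 = -3
y_1 = S_1(0) = a_1 = -1
y_2 = S_1(2) = 4
t_q=9/2 is in segment 1 (τ=3/2); S_1(τ)=165/64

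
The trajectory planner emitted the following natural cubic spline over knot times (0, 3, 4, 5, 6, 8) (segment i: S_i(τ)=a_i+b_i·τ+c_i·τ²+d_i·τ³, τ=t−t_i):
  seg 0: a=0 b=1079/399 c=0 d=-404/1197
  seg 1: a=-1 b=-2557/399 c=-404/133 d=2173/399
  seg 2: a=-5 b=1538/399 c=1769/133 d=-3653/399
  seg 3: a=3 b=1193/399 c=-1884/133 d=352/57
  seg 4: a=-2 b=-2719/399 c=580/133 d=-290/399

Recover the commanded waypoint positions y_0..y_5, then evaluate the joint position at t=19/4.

y_0 = S_0(0) = a_0 = 0
y_1 = S_1(0) = a_1 = -1
y_2 = S_2(0) = a_2 = -5
y_3 = S_3(0) = a_3 = 3
y_4 = S_4(0) = a_4 = -2
y_5 = S_4(2) = -4
t_q=19/4 is in segment 2 (τ=3/4); S_2(τ)=12855/8512

y_0=0 y_1=-1 y_2=-5 y_3=3 y_4=-2 y_5=-4
S(19/4) = 12855/8512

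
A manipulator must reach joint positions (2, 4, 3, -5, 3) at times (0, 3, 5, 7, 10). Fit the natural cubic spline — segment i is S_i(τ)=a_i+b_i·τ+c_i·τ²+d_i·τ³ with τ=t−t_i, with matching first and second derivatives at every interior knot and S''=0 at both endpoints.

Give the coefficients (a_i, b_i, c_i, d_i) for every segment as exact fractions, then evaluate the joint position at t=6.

  seg 0: a=2 b=19/30 c=0 d=1/270
  seg 1: a=4 b=11/15 c=1/30 d=-13/40
  seg 2: a=3 b=-91/30 c=-23/12 d=43/60
  seg 3: a=-5 b=-21/10 c=143/60 d=-143/540
S(6) = -37/30

Δ: Δ0=2/3, Δ1=-1/2, Δ2=-4, Δ3=8/3
row 1: diag=10, rhs=-7; c'=1/5, d'=-7/10
row 2: denom=8−2·1/5=38/5; d'=(-21−2·-7/10)/(38/5)=-49/19
row 3: denom=10−2·5/19=180/19; d'=(40−2·-49/19)/(180/19)=143/30
back: M3=143/30
back: M2=-49/19−5/19·143/30=-23/6
back: M1=-7/10−1/5·-23/6=1/15
M: M0=0, M1=1/15, M2=-23/6, M3=143/30, M4=0
seg 0: a=2, c=M0/2=0, d=(M1−M0)/(6·3)=1/270, b=Δ0−h0·(2M0+M1)/6=19/30
seg 1: a=4, c=M1/2=1/30, d=(M2−M1)/(6·2)=-13/40, b=Δ1−h1·(2M1+M2)/6=11/15
seg 2: a=3, c=M2/2=-23/12, d=(M3−M2)/(6·2)=43/60, b=Δ2−h2·(2M2+M3)/6=-91/30
seg 3: a=-5, c=M3/2=143/60, d=(M4−M3)/(6·3)=-143/540, b=Δ3−h3·(2M3+M4)/6=-21/10
t_q=6 → seg 2, τ=1; S=3+-91/30·τ+-23/12·τ²+43/60·τ³=-37/30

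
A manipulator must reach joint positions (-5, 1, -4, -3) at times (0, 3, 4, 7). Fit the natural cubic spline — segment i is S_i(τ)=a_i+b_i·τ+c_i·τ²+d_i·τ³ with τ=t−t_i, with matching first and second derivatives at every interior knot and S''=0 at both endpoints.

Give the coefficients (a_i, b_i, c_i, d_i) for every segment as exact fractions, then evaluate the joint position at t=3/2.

  seg 0: a=-5 b=310/63 c=0 d=-184/567
  seg 1: a=1 b=-242/63 c=-184/63 d=37/21
  seg 2: a=-4 b=-277/63 c=149/63 d=-149/567
S(3/2) = 9/7

Δ: Δ0=2, Δ1=-5, Δ2=1/3
row 1: diag=8, rhs=-42; c'=1/8, d'=-21/4
row 2: denom=8−1·1/8=63/8; d'=(32−1·-21/4)/(63/8)=298/63
back: M2=298/63
back: M1=-21/4−1/8·298/63=-368/63
M: M0=0, M1=-368/63, M2=298/63, M3=0
seg 0: a=-5, c=M0/2=0, d=(M1−M0)/(6·3)=-184/567, b=Δ0−h0·(2M0+M1)/6=310/63
seg 1: a=1, c=M1/2=-184/63, d=(M2−M1)/(6·1)=37/21, b=Δ1−h1·(2M1+M2)/6=-242/63
seg 2: a=-4, c=M2/2=149/63, d=(M3−M2)/(6·3)=-149/567, b=Δ2−h2·(2M2+M3)/6=-277/63
t_q=3/2 → seg 0, τ=3/2; S=-5+310/63·τ+0·τ²+-184/567·τ³=9/7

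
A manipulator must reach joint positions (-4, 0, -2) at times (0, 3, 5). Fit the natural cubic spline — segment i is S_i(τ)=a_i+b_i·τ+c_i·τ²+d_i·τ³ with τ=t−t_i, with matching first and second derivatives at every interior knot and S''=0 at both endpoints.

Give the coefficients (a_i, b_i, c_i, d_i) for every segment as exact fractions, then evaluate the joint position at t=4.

Δ: Δ0=4/3, Δ1=-1
row 1: diag=10, rhs=-14; c'=1/5, d'=-7/5
back: M1=-7/5
M: M0=0, M1=-7/5, M2=0
seg 0: a=-4, c=M0/2=0, d=(M1−M0)/(6·3)=-7/90, b=Δ0−h0·(2M0+M1)/6=61/30
seg 1: a=0, c=M1/2=-7/10, d=(M2−M1)/(6·2)=7/60, b=Δ1−h1·(2M1+M2)/6=-1/15
t_q=4 → seg 1, τ=1; S=0+-1/15·τ+-7/10·τ²+7/60·τ³=-13/20

  seg 0: a=-4 b=61/30 c=0 d=-7/90
  seg 1: a=0 b=-1/15 c=-7/10 d=7/60
S(4) = -13/20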